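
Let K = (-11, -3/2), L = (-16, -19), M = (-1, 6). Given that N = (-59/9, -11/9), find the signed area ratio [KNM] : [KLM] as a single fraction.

2/9

[KLM] = ½·((-11)·(-19−6) + (-16)·(6−(-3/2)) + (-1)·(-3/2−(-19))) = ½·(275 − 120 − 35/2) = 275/4.
[KNM] = ½·((-11)·(-11/9−6) + (-59/9)·(6−(-3/2)) + (-1)·(-3/2−(-11/9))) = ½·(715/9 − 295/6 + 5/18) = 275/18, so the ratio is (275/18)/(275/4) = 2/9.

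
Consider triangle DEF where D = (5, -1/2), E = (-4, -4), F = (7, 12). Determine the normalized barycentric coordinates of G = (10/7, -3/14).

(3/7, 3/7, 1/7)

Signed area of the reference triangle: [DEF] = ½·(5·(-4−12) + (-4)·(12−(-1/2)) + 7·(-1/2−(-4))) = ½·(-80 − 50 + 49/2) = -211/4.
[GEF] = ½·((10/7)·(-4−12) + (-4)·(12−(-3/14)) + 7·(-3/14−(-4))) = ½·(-160/7 − 342/7 + 53/2) = -633/28, so the D-coordinate is (-633/28)/(-211/4) = 3/7.
[DGF] = ½·(5·(-3/14−12) + (10/7)·(12−(-1/2)) + 7·(-1/2−(-3/14))) = ½·(-855/14 + 125/7 − 2) = -633/28, so the E-coordinate is 3/7.
[DEG] = ½·(5·(-4−(-3/14)) + (-4)·(-3/14−(-1/2)) + (10/7)·(-1/2−(-4))) = ½·(-265/14 − 8/7 + 5) = -211/28, so the F-coordinate is 1/7.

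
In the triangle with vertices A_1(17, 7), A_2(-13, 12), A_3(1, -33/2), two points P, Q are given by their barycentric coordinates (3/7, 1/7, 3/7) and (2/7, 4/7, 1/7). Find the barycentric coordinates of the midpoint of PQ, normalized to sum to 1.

(5/14, 5/14, 2/7)

Since both coordinate triples sum to 1, the midpoint's barycentrics are the componentwise average.
(3/7+2/7)/2 = 5/14; similarly 5/14 and 2/7.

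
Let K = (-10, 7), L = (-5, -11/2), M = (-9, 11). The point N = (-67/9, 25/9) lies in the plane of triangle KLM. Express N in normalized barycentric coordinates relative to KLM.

Signed area of the reference triangle: [KLM] = ½·((-10)·(-11/2−11) + (-5)·(11−7) + (-9)·(7−(-11/2))) = ½·(165 − 20 − 225/2) = 65/4.
[NLM] = ½·((-67/9)·(-11/2−11) + (-5)·(11−(25/9)) + (-9)·(25/9−(-11/2))) = ½·(737/6 − 370/9 − 149/2) = 65/18, so the K-coordinate is (65/18)/(65/4) = 2/9.
[KNM] = ½·((-10)·(25/9−11) + (-67/9)·(11−7) + (-9)·(7−(25/9))) = ½·(740/9 − 268/9 − 38) = 65/9, so the L-coordinate is 4/9.
[KLN] = ½·((-10)·(-11/2−(25/9)) + (-5)·(25/9−7) + (-67/9)·(7−(-11/2))) = ½·(745/9 + 190/9 − 1675/18) = 65/12, so the M-coordinate is 1/3.
Check: 2/9 + 4/9 + 1/3 = 1.

(2/9, 4/9, 1/3)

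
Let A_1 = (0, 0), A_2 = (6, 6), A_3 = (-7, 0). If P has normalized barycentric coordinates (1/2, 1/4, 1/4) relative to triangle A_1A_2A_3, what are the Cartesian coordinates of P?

P = (1/2)·A_1 + (1/4)·A_2 + (1/4)·A_3.
x-coordinate: (1/2)·0 + (1/4)·6 + (1/4)·(-7) = -1/4.
y-coordinate: (1/2)·0 + (1/4)·6 + (1/4)·0 = 3/2.

(-1/4, 3/2)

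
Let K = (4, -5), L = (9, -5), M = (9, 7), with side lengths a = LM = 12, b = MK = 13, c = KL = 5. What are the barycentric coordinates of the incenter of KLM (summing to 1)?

(2/5, 13/30, 1/6)

The incenter has barycentric coordinates proportional to the opposite side lengths: (12 : 13 : 5).
Normalizing by 12+13+5 = 30 gives (2/5, 13/30, 1/6).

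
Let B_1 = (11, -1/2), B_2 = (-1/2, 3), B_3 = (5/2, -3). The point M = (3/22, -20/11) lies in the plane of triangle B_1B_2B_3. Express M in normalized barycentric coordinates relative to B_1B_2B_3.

Signed area of the reference triangle: [B_1B_2B_3] = ½·(11·(3−(-3)) + (-1/2)·(-3−(-1/2)) + (5/2)·(-1/2−3)) = ½·(66 + 5/4 − 35/4) = 117/4.
[MB_2B_3] = ½·((3/22)·(3−(-3)) + (-1/2)·(-3−(-20/11)) + (5/2)·(-20/11−3)) = ½·(9/11 + 13/22 − 265/22) = -117/22, so the B_1-coordinate is (-117/22)/(117/4) = -2/11.
[B_1MB_3] = ½·(11·(-20/11−(-3)) + (3/22)·(-3−(-1/2)) + (5/2)·(-1/2−(-20/11))) = ½·(13 − 15/44 + 145/44) = 351/44, so the B_2-coordinate is 3/11.
[B_1B_2M] = ½·(11·(3−(-20/11)) + (-1/2)·(-20/11−(-1/2)) + (3/22)·(-1/2−3)) = ½·(53 + 29/44 − 21/44) = 585/22, so the B_3-coordinate is 10/11.

(-2/11, 3/11, 10/11)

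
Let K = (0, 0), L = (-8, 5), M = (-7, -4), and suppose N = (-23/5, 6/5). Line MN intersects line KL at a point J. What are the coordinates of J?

Barycentric coordinates of N with respect to KLM: (2/5, 2/5, 1/5).
On side KL the M-coordinate is zero; dropping N's M-weight 1/5 and renormalizing the remaining 2/5 : 2/5 gives weights 1/2, 1/2 on K, L.
J = (1/2)·(0, 0) + (1/2)·(-8, 5) = (-4, 5/2).

(-4, 5/2)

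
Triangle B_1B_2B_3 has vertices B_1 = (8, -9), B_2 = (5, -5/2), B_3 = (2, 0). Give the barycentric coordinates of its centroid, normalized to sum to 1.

The centroid is the average of the vertices, so each weight is 1/3.

(1/3, 1/3, 1/3)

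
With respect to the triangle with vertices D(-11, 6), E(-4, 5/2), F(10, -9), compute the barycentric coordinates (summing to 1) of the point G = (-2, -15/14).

(6/7, -3/7, 4/7)

Signed area of the reference triangle: [DEF] = ½·((-11)·(5/2−(-9)) + (-4)·(-9−6) + 10·(6−(5/2))) = ½·(-253/2 + 60 + 35) = -63/4.
[GEF] = ½·((-2)·(5/2−(-9)) + (-4)·(-9−(-15/14)) + 10·(-15/14−(5/2))) = ½·(-23 + 222/7 − 250/7) = -27/2, so the D-coordinate is (-27/2)/(-63/4) = 6/7.
[DGF] = ½·((-11)·(-15/14−(-9)) + (-2)·(-9−6) + 10·(6−(-15/14))) = ½·(-1221/14 + 30 + 495/7) = 27/4, so the E-coordinate is -3/7.
[DEG] = ½·((-11)·(5/2−(-15/14)) + (-4)·(-15/14−6) + (-2)·(6−(5/2))) = ½·(-275/7 + 198/7 − 7) = -9, so the F-coordinate is 4/7.
Check: 6/7 − 3/7 + 4/7 = 1.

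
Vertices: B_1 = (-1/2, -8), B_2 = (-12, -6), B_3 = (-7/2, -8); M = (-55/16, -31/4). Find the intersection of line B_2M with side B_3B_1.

(-31/14, -8)

Barycentric coordinates of M with respect to B_1B_2B_3: (3/8, 1/8, 1/2).
On side B_3B_1 the B_2-coordinate is zero; dropping M's B_2-weight 1/8 and renormalizing the remaining 1/2 : 3/8 gives weights 4/7, 3/7 on B_3, B_1.
N = (4/7)·(-7/2, -8) + (3/7)·(-1/2, -8) = (-31/14, -8).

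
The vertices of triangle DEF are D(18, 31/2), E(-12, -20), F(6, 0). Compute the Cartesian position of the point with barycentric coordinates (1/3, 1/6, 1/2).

(7, 11/6)

G = (1/3)·D + (1/6)·E + (1/2)·F.
x-coordinate: (1/3)·18 + (1/6)·(-12) + (1/2)·6 = 7.
y-coordinate: (1/3)·(31/2) + (1/6)·(-20) + (1/2)·0 = 11/6.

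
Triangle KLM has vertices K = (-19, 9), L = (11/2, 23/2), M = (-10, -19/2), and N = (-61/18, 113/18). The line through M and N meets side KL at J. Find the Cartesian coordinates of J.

Barycentric coordinates of N with respect to KLM: (2/9, 5/9, 2/9).
On side KL the M-coordinate is zero; dropping N's M-weight 2/9 and renormalizing the remaining 2/9 : 5/9 gives weights 2/7, 5/7 on K, L.
J = (2/7)·(-19, 9) + (5/7)·(11/2, 23/2) = (-3/2, 151/14).

(-3/2, 151/14)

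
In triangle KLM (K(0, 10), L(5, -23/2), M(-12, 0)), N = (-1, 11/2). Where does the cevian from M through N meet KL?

(5/6, 77/12)

Barycentric coordinates of N with respect to KLM: (5/7, 1/7, 1/7).
On side KL the M-coordinate is zero; dropping N's M-weight 1/7 and renormalizing the remaining 5/7 : 1/7 gives weights 5/6, 1/6 on K, L.
J = (5/6)·(0, 10) + (1/6)·(5, -23/2) = (5/6, 77/12).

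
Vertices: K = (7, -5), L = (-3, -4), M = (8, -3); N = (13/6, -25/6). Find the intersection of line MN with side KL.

(1, -22/5)

Barycentric coordinates of N with respect to KLM: (1/3, 1/2, 1/6).
On side KL the M-coordinate is zero; dropping N's M-weight 1/6 and renormalizing the remaining 1/3 : 1/2 gives weights 2/5, 3/5 on K, L.
J = (2/5)·(7, -5) + (3/5)·(-3, -4) = (1, -22/5).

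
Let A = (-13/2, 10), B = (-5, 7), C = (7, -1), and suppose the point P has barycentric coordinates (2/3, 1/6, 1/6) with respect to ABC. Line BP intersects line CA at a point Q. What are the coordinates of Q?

(-19/5, 39/5)

Line BP meets CA where the B-coordinate vanishes; zeroing P's B-weight and renormalizing leaves C, A-weights 1/6 : 2/3 → (1/5, 4/5).
So Q = (1/5)·C + (4/5)·A = (-19/5, 39/5).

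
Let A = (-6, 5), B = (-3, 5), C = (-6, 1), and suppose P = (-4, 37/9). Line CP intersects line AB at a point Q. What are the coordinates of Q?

Barycentric coordinates of P with respect to ABC: (1/9, 2/3, 2/9).
On side AB the C-coordinate is zero; dropping P's C-weight 2/9 and renormalizing the remaining 1/9 : 2/3 gives weights 1/7, 6/7 on A, B.
Q = (1/7)·(-6, 5) + (6/7)·(-3, 5) = (-24/7, 5).

(-24/7, 5)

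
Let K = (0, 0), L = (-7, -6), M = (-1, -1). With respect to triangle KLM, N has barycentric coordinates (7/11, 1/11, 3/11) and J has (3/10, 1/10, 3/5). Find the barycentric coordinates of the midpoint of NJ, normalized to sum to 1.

Since both coordinate triples sum to 1, the midpoint's barycentrics are the componentwise average.
(7/11+3/10)/2 = 103/220; similarly 21/220 and 24/55.

(103/220, 21/220, 24/55)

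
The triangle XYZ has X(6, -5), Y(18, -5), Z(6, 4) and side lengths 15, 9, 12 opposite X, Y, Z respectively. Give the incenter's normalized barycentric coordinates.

(5/12, 1/4, 1/3)

The incenter has barycentric coordinates proportional to the opposite side lengths: (15 : 9 : 12).
Normalizing by 15+9+12 = 36 gives (5/12, 1/4, 1/3).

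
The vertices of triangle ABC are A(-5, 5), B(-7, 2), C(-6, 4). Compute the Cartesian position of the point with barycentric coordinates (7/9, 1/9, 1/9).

(-16/3, 41/9)

P = (7/9)·A + (1/9)·B + (1/9)·C.
x-coordinate: (7/9)·(-5) + (1/9)·(-7) + (1/9)·(-6) = -16/3.
y-coordinate: (7/9)·5 + (1/9)·2 + (1/9)·4 = 41/9.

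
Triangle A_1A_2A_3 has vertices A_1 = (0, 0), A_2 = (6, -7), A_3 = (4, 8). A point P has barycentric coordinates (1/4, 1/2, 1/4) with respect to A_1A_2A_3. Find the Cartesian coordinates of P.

P = (1/4)·A_1 + (1/2)·A_2 + (1/4)·A_3.
x-coordinate: (1/4)·0 + (1/2)·6 + (1/4)·4 = 4.
y-coordinate: (1/4)·0 + (1/2)·(-7) + (1/4)·8 = -3/2.

(4, -3/2)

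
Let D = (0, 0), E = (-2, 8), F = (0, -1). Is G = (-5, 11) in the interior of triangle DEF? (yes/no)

no

Barycentric coordinates of G: (-21/2, 5/2, 9).
The three coordinates are negative, positive, positive; a point is interior exactly when all three are positive.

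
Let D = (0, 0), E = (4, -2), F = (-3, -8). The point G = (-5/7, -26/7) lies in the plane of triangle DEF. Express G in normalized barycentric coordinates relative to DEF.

Signed area of the reference triangle: [DEF] = ½·(0·(-2−(-8)) + 4·(-8−0) + (-3)·(0−(-2))) = ½·(0 − 32 − 6) = -19.
[GEF] = ½·((-5/7)·(-2−(-8)) + 4·(-8−(-26/7)) + (-3)·(-26/7−(-2))) = ½·(-30/7 − 120/7 + 36/7) = -57/7, so the D-coordinate is (-57/7)/(-19) = 3/7.
[DGF] = ½·(0·(-26/7−(-8)) + (-5/7)·(-8−0) + (-3)·(0−(-26/7))) = ½·(0 + 40/7 − 78/7) = -19/7, so the E-coordinate is 1/7.
[DEG] = ½·(0·(-2−(-26/7)) + 4·(-26/7−0) + (-5/7)·(0−(-2))) = ½·(0 − 104/7 − 10/7) = -57/7, so the F-coordinate is 3/7.
Check: 3/7 + 1/7 + 3/7 = 1.

(3/7, 1/7, 3/7)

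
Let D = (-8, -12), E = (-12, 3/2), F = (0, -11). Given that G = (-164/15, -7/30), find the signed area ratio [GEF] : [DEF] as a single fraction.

[DEF] = ½·((-8)·(3/2−(-11)) + (-12)·(-11−(-12)) + 0·(-12−(3/2))) = ½·(-100 − 12 + 0) = -56.
[GEF] = ½·((-164/15)·(3/2−(-11)) + (-12)·(-11−(-7/30)) + 0·(-7/30−(3/2))) = ½·(-410/3 + 646/5 + 0) = -56/15, so the ratio is (-56/15)/(-56) = 1/15.

1/15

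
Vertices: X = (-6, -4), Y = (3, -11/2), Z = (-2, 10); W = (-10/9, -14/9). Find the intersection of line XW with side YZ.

(4/3, -1/3)

Barycentric coordinates of W with respect to XYZ: (1/3, 4/9, 2/9).
On side YZ the X-coordinate is zero; dropping W's X-weight 1/3 and renormalizing the remaining 4/9 : 2/9 gives weights 2/3, 1/3 on Y, Z.
V = (2/3)·(3, -11/2) + (1/3)·(-2, 10) = (4/3, -1/3).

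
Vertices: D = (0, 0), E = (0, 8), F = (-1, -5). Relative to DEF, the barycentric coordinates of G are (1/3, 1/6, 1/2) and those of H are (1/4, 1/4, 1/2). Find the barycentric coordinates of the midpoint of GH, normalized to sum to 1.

Since both coordinate triples sum to 1, the midpoint's barycentrics are the componentwise average.
(1/3+1/4)/2 = 7/24; similarly 5/24 and 1/2.

(7/24, 5/24, 1/2)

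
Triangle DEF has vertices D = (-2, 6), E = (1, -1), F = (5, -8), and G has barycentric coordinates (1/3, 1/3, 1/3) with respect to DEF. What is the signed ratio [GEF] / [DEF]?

The signed ratio [GEF]/[DEF] equals the barycentric coordinate of G at vertex D, which is 1/3.

1/3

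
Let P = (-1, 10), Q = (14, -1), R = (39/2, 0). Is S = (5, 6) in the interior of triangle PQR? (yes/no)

Barycentric coordinates of S: (95/151, 44/151, 12/151).
The three coordinates are positive, positive, positive; a point is interior exactly when all three are positive.

yes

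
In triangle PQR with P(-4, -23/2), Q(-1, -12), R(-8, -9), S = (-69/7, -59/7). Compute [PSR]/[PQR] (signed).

[PQR] = ½·((-4)·(-12−(-9)) + (-1)·(-9−(-23/2)) + (-8)·(-23/2−(-12))) = ½·(12 − 5/2 − 4) = 11/4.
[PSR] = ½·((-4)·(-59/7−(-9)) + (-69/7)·(-9−(-23/2)) + (-8)·(-23/2−(-59/7))) = ½·(-16/7 − 345/14 + 172/7) = -33/28, so the ratio is (-33/28)/(11/4) = -3/7.

-3/7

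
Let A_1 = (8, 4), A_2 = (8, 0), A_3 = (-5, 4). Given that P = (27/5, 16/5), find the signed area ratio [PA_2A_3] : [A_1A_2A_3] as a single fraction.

[A_1A_2A_3] = ½·(8·(0−4) + 8·(4−4) + (-5)·(4−0)) = ½·(-32 + 0 − 20) = -26.
[PA_2A_3] = ½·((27/5)·(0−4) + 8·(4−(16/5)) + (-5)·(16/5−0)) = ½·(-108/5 + 32/5 − 16) = -78/5, so the ratio is (-78/5)/(-26) = 3/5.

3/5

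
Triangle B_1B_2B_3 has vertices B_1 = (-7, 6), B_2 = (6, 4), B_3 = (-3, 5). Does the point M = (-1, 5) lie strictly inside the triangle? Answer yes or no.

Barycentric coordinates of M: (2/5, 2/5, 1/5).
The three coordinates are positive, positive, positive; a point is interior exactly when all three are positive.

yes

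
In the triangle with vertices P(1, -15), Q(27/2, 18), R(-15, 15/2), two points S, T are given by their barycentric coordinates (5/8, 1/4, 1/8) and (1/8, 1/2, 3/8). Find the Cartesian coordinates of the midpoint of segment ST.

(27/16, 3)

Barycentric coordinates of the midpoint are the average: (3/8, 3/8, 1/4).
Converting: (3/8)·P + (3/8)·Q + (1/4)·R = (27/16, 3).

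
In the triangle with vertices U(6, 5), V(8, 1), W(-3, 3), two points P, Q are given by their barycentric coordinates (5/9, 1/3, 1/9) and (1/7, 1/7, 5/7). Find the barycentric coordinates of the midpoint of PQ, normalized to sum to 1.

Since both coordinate triples sum to 1, the midpoint's barycentrics are the componentwise average.
(5/9+1/7)/2 = 22/63; similarly 5/21 and 26/63.

(22/63, 5/21, 26/63)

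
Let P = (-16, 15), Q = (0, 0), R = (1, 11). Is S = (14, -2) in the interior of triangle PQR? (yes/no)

Barycentric coordinates of S: (-156/191, 169/191, 178/191).
The three coordinates are negative, positive, positive; a point is interior exactly when all three are positive.

no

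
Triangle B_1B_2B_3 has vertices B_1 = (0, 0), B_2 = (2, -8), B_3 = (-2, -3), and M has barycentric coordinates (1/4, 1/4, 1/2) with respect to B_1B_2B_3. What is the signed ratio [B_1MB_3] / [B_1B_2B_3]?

The signed ratio [B_1MB_3]/[B_1B_2B_3] equals the barycentric coordinate of M at vertex B_2, which is 1/4.

1/4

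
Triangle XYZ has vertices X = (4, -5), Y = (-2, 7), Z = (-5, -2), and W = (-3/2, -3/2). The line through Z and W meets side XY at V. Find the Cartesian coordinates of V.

Barycentric coordinates of W with respect to XYZ: (1/3, 1/6, 1/2).
On side XY the Z-coordinate is zero; dropping W's Z-weight 1/2 and renormalizing the remaining 1/3 : 1/6 gives weights 2/3, 1/3 on X, Y.
V = (2/3)·(4, -5) + (1/3)·(-2, 7) = (2, -1).

(2, -1)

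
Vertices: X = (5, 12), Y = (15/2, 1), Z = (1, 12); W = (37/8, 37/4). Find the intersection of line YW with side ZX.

(11/3, 12)

Barycentric coordinates of W with respect to XYZ: (1/2, 1/4, 1/4).
On side ZX the Y-coordinate is zero; dropping W's Y-weight 1/4 and renormalizing the remaining 1/4 : 1/2 gives weights 1/3, 2/3 on Z, X.
V = (1/3)·(1, 12) + (2/3)·(5, 12) = (11/3, 12).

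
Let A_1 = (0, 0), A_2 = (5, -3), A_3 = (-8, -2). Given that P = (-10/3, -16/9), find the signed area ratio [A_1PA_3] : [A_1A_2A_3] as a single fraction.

[A_1A_2A_3] = ½·(0·(-3−(-2)) + 5·(-2−0) + (-8)·(0−(-3))) = ½·(0 − 10 − 24) = -17.
[A_1PA_3] = ½·(0·(-16/9−(-2)) + (-10/3)·(-2−0) + (-8)·(0−(-16/9))) = ½·(0 + 20/3 − 128/9) = -34/9, so the ratio is (-34/9)/(-17) = 2/9.

2/9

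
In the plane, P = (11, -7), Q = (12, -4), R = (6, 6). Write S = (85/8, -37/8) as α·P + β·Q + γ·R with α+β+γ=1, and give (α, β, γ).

Signed area of the reference triangle: [PQR] = ½·(11·(-4−6) + 12·(6−(-7)) + 6·(-7−(-4))) = ½·(-110 + 156 − 18) = 14.
[SQR] = ½·((85/8)·(-4−6) + 12·(6−(-37/8)) + 6·(-37/8−(-4))) = ½·(-425/4 + 255/2 − 15/4) = 35/4, so the P-coordinate is (35/4)/14 = 5/8.
[PSR] = ½·(11·(-37/8−6) + (85/8)·(6−(-7)) + 6·(-7−(-37/8))) = ½·(-935/8 + 1105/8 − 57/4) = 7/2, so the Q-coordinate is 1/4.
[PQS] = ½·(11·(-4−(-37/8)) + 12·(-37/8−(-7)) + (85/8)·(-7−(-4))) = ½·(55/8 + 57/2 − 255/8) = 7/4, so the R-coordinate is 1/8.

(5/8, 1/4, 1/8)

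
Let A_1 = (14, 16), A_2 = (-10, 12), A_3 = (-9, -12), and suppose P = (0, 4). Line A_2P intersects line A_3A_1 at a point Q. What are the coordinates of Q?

Barycentric coordinates of P with respect to A_1A_2A_3: (2/5, 1/5, 2/5).
On side A_3A_1 the A_2-coordinate is zero; dropping P's A_2-weight 1/5 and renormalizing the remaining 2/5 : 2/5 gives weights 1/2, 1/2 on A_3, A_1.
Q = (1/2)·(-9, -12) + (1/2)·(14, 16) = (5/2, 2).

(5/2, 2)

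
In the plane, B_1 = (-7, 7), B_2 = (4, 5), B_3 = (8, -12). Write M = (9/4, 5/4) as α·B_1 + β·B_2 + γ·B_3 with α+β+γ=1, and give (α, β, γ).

Signed area of the reference triangle: [B_1B_2B_3] = ½·((-7)·(5−(-12)) + 4·(-12−7) + 8·(7−5)) = ½·(-119 − 76 + 16) = -179/2.
[MB_2B_3] = ½·((9/4)·(5−(-12)) + 4·(-12−(5/4)) + 8·(5/4−5)) = ½·(153/4 − 53 − 30) = -179/8, so the B_1-coordinate is (-179/8)/(-179/2) = 1/4.
[B_1MB_3] = ½·((-7)·(5/4−(-12)) + (9/4)·(-12−7) + 8·(7−(5/4))) = ½·(-371/4 − 171/4 + 46) = -179/4, so the B_2-coordinate is 1/2.
[B_1B_2M] = ½·((-7)·(5−(5/4)) + 4·(5/4−7) + (9/4)·(7−5)) = ½·(-105/4 − 23 + 9/2) = -179/8, so the B_3-coordinate is 1/4.

(1/4, 1/2, 1/4)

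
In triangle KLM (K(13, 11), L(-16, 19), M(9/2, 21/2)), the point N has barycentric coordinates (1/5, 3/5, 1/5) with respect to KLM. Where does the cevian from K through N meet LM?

(-87/8, 135/8)

Line KN meets LM where the K-coordinate vanishes; zeroing N's K-weight and renormalizing leaves L, M-weights 3/5 : 1/5 → (3/4, 1/4).
So J = (3/4)·L + (1/4)·M = (-87/8, 135/8).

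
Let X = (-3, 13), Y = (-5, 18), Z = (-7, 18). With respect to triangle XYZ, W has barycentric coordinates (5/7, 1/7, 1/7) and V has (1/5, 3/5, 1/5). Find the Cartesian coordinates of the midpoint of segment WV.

Barycentric coordinates of the midpoint are the average: (16/35, 13/35, 6/35).
Converting: (16/35)·X + (13/35)·Y + (6/35)·Z = (-31/7, 110/7).

(-31/7, 110/7)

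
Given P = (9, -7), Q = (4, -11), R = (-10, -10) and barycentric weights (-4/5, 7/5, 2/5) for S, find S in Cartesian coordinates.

S = (-4/5)·P + (7/5)·Q + (2/5)·R.
x-coordinate: (-4/5)·9 + (7/5)·4 + (2/5)·(-10) = -28/5.
y-coordinate: (-4/5)·(-7) + (7/5)·(-11) + (2/5)·(-10) = -69/5.

(-28/5, -69/5)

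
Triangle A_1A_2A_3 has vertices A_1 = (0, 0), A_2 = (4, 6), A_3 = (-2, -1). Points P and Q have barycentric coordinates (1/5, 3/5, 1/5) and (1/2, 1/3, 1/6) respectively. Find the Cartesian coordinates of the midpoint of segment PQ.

Barycentric coordinates of the midpoint are the average: (7/20, 7/15, 11/60).
Converting: (7/20)·A_1 + (7/15)·A_2 + (11/60)·A_3 = (3/2, 157/60).

(3/2, 157/60)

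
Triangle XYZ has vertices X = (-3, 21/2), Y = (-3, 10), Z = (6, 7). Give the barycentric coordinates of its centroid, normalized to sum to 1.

The centroid is the average of the vertices, so each weight is 1/3.

(1/3, 1/3, 1/3)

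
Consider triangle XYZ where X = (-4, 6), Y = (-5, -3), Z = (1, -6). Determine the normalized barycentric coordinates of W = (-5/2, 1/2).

(1/2, 1/6, 1/3)

Signed area of the reference triangle: [XYZ] = ½·((-4)·(-3−(-6)) + (-5)·(-6−6) + 1·(6−(-3))) = ½·(-12 + 60 + 9) = 57/2.
[WYZ] = ½·((-5/2)·(-3−(-6)) + (-5)·(-6−(1/2)) + 1·(1/2−(-3))) = ½·(-15/2 + 65/2 + 7/2) = 57/4, so the X-coordinate is (57/4)/(57/2) = 1/2.
[XWZ] = ½·((-4)·(1/2−(-6)) + (-5/2)·(-6−6) + 1·(6−(1/2))) = ½·(-26 + 30 + 11/2) = 19/4, so the Y-coordinate is 1/6.
[XYW] = ½·((-4)·(-3−(1/2)) + (-5)·(1/2−6) + (-5/2)·(6−(-3))) = ½·(14 + 55/2 − 45/2) = 19/2, so the Z-coordinate is 1/3.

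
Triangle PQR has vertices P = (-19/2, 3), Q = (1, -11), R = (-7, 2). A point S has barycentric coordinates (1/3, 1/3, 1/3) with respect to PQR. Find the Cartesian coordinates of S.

(-31/6, -2)

S = (1/3)·P + (1/3)·Q + (1/3)·R.
x-coordinate: (1/3)·(-19/2) + (1/3)·1 + (1/3)·(-7) = -31/6.
y-coordinate: (1/3)·3 + (1/3)·(-11) + (1/3)·2 = -2.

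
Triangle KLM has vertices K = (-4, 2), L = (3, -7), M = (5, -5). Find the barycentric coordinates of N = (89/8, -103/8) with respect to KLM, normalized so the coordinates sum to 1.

(-7/8, 7/8, 1)

Signed area of the reference triangle: [KLM] = ½·((-4)·(-7−(-5)) + 3·(-5−2) + 5·(2−(-7))) = ½·(8 − 21 + 45) = 16.
[NLM] = ½·((89/8)·(-7−(-5)) + 3·(-5−(-103/8)) + 5·(-103/8−(-7))) = ½·(-89/4 + 189/8 − 235/8) = -14, so the K-coordinate is (-14)/16 = -7/8.
[KNM] = ½·((-4)·(-103/8−(-5)) + (89/8)·(-5−2) + 5·(2−(-103/8))) = ½·(63/2 − 623/8 + 595/8) = 14, so the L-coordinate is 7/8.
[KLN] = ½·((-4)·(-7−(-103/8)) + 3·(-103/8−2) + (89/8)·(2−(-7))) = ½·(-47/2 − 357/8 + 801/8) = 16, so the M-coordinate is 1.
Check: -7/8 + 7/8 + 1 = 1.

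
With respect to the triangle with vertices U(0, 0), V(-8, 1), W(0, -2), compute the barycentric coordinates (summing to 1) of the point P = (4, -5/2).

(1/2, -1/2, 1)

Signed area of the reference triangle: [UVW] = ½·(0·(1−(-2)) + (-8)·(-2−0) + 0·(0−1)) = ½·(0 + 16 + 0) = 8.
[PVW] = ½·(4·(1−(-2)) + (-8)·(-2−(-5/2)) + 0·(-5/2−1)) = ½·(12 − 4 + 0) = 4, so the U-coordinate is 4/8 = 1/2.
[UPW] = ½·(0·(-5/2−(-2)) + 4·(-2−0) + 0·(0−(-5/2))) = ½·(0 − 8 + 0) = -4, so the V-coordinate is -1/2.
[UVP] = ½·(0·(1−(-5/2)) + (-8)·(-5/2−0) + 4·(0−1)) = ½·(0 + 20 − 4) = 8, so the W-coordinate is 1.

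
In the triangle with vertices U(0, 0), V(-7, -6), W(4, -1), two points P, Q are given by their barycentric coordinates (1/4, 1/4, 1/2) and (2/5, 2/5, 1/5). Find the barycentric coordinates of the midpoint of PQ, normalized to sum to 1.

Since both coordinate triples sum to 1, the midpoint's barycentrics are the componentwise average.
(1/4+2/5)/2 = 13/40; similarly 13/40 and 7/20.

(13/40, 13/40, 7/20)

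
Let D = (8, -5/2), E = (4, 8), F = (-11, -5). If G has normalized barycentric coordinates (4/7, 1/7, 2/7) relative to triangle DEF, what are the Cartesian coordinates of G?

G = (4/7)·D + (1/7)·E + (2/7)·F.
x-coordinate: (4/7)·8 + (1/7)·4 + (2/7)·(-11) = 2.
y-coordinate: (4/7)·(-5/2) + (1/7)·8 + (2/7)·(-5) = -12/7.

(2, -12/7)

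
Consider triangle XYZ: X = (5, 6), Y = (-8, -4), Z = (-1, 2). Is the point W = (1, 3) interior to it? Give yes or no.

yes

Barycentric coordinates of W: (5/8, 1/4, 1/8).
The three coordinates are positive, positive, positive; a point is interior exactly when all three are positive.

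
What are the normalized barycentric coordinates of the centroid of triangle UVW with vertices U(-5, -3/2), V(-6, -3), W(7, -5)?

(1/3, 1/3, 1/3)

The centroid is the average of the vertices, so each weight is 1/3.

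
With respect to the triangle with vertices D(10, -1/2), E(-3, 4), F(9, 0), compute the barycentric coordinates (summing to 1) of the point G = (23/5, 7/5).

Signed area of the reference triangle: [DEF] = ½·(10·(4−0) + (-3)·(0−(-1/2)) + 9·(-1/2−4)) = ½·(40 − 3/2 − 81/2) = -1.
[GEF] = ½·((23/5)·(4−0) + (-3)·(0−(7/5)) + 9·(7/5−4)) = ½·(92/5 + 21/5 − 117/5) = -2/5, so the D-coordinate is (-2/5)/(-1) = 2/5.
[DGF] = ½·(10·(7/5−0) + (23/5)·(0−(-1/2)) + 9·(-1/2−(7/5))) = ½·(14 + 23/10 − 171/10) = -2/5, so the E-coordinate is 2/5.
[DEG] = ½·(10·(4−(7/5)) + (-3)·(7/5−(-1/2)) + (23/5)·(-1/2−4)) = ½·(26 − 57/10 − 207/10) = -1/5, so the F-coordinate is 1/5.
Check: 2/5 + 2/5 + 1/5 = 1.

(2/5, 2/5, 1/5)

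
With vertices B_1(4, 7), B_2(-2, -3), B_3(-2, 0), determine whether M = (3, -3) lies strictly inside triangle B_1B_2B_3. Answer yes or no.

no

Barycentric coordinates of M: (5/6, 53/18, -25/9).
The three coordinates are positive, positive, negative; a point is interior exactly when all three are positive.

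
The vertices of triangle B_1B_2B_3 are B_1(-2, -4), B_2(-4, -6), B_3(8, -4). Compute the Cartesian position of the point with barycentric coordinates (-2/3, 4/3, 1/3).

M = (-2/3)·B_1 + (4/3)·B_2 + (1/3)·B_3.
x-coordinate: (-2/3)·(-2) + (4/3)·(-4) + (1/3)·8 = -4/3.
y-coordinate: (-2/3)·(-4) + (4/3)·(-6) + (1/3)·(-4) = -20/3.

(-4/3, -20/3)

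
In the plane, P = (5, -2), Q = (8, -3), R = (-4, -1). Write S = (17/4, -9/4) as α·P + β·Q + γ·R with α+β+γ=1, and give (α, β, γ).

Signed area of the reference triangle: [PQR] = ½·(5·(-3−(-1)) + 8·(-1−(-2)) + (-4)·(-2−(-3))) = ½·(-10 + 8 − 4) = -3.
[SQR] = ½·((17/4)·(-3−(-1)) + 8·(-1−(-9/4)) + (-4)·(-9/4−(-3))) = ½·(-17/2 + 10 − 3) = -3/4, so the P-coordinate is (-3/4)/(-3) = 1/4.
[PSR] = ½·(5·(-9/4−(-1)) + (17/4)·(-1−(-2)) + (-4)·(-2−(-9/4))) = ½·(-25/4 + 17/4 − 1) = -3/2, so the Q-coordinate is 1/2.
[PQS] = ½·(5·(-3−(-9/4)) + 8·(-9/4−(-2)) + (17/4)·(-2−(-3))) = ½·(-15/4 − 2 + 17/4) = -3/4, so the R-coordinate is 1/4.

(1/4, 1/2, 1/4)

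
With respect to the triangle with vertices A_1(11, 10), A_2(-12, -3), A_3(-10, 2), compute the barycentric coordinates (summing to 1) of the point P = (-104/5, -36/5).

Signed area of the reference triangle: [A_1A_2A_3] = ½·(11·(-3−2) + (-12)·(2−10) + (-10)·(10−(-3))) = ½·(-55 + 96 − 130) = -89/2.
[PA_2A_3] = ½·((-104/5)·(-3−2) + (-12)·(2−(-36/5)) + (-10)·(-36/5−(-3))) = ½·(104 − 552/5 + 42) = 89/5, so the A_1-coordinate is (89/5)/(-89/2) = -2/5.
[A_1PA_3] = ½·(11·(-36/5−2) + (-104/5)·(2−10) + (-10)·(10−(-36/5))) = ½·(-506/5 + 832/5 − 172) = -267/5, so the A_2-coordinate is 6/5.
[A_1A_2P] = ½·(11·(-3−(-36/5)) + (-12)·(-36/5−10) + (-104/5)·(10−(-3))) = ½·(231/5 + 1032/5 − 1352/5) = -89/10, so the A_3-coordinate is 1/5.
Check: -2/5 + 6/5 + 1/5 = 1.

(-2/5, 6/5, 1/5)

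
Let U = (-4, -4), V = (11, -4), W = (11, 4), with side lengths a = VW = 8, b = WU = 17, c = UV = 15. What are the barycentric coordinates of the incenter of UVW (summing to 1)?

The incenter has barycentric coordinates proportional to the opposite side lengths: (8 : 17 : 15).
Normalizing by 8+17+15 = 40 gives (1/5, 17/40, 3/8).

(1/5, 17/40, 3/8)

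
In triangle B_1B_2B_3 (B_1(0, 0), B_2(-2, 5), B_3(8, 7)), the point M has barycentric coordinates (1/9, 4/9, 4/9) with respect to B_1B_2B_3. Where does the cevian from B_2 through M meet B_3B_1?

(32/5, 28/5)

Line B_2M meets B_3B_1 where the B_2-coordinate vanishes; zeroing M's B_2-weight and renormalizing leaves B_3, B_1-weights 4/9 : 1/9 → (4/5, 1/5).
So N = (4/5)·B_3 + (1/5)·B_1 = (32/5, 28/5).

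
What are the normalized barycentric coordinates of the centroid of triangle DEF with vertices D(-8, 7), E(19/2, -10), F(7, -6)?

(1/3, 1/3, 1/3)

The centroid is the average of the vertices, so each weight is 1/3.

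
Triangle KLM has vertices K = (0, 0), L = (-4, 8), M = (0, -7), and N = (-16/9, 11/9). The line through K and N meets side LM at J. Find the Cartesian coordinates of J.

(-16/7, 11/7)

Barycentric coordinates of N with respect to KLM: (2/9, 4/9, 1/3).
On side LM the K-coordinate is zero; dropping N's K-weight 2/9 and renormalizing the remaining 4/9 : 1/3 gives weights 4/7, 3/7 on L, M.
J = (4/7)·(-4, 8) + (3/7)·(0, -7) = (-16/7, 11/7).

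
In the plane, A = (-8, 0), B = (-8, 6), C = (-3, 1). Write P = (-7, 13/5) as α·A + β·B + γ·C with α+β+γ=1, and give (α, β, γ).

Signed area of the reference triangle: [ABC] = ½·((-8)·(6−1) + (-8)·(1−0) + (-3)·(0−6)) = ½·(-40 − 8 + 18) = -15.
[PBC] = ½·((-7)·(6−1) + (-8)·(1−(13/5)) + (-3)·(13/5−6)) = ½·(-35 + 64/5 + 51/5) = -6, so the A-coordinate is (-6)/(-15) = 2/5.
[APC] = ½·((-8)·(13/5−1) + (-7)·(1−0) + (-3)·(0−(13/5))) = ½·(-64/5 − 7 + 39/5) = -6, so the B-coordinate is 2/5.
[ABP] = ½·((-8)·(6−(13/5)) + (-8)·(13/5−0) + (-7)·(0−6)) = ½·(-136/5 − 104/5 + 42) = -3, so the C-coordinate is 1/5.

(2/5, 2/5, 1/5)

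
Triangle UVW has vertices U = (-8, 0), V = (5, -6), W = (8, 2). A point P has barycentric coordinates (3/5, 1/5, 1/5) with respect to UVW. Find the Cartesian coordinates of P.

(-11/5, -4/5)

P = (3/5)·U + (1/5)·V + (1/5)·W.
x-coordinate: (3/5)·(-8) + (1/5)·5 + (1/5)·8 = -11/5.
y-coordinate: (3/5)·0 + (1/5)·(-6) + (1/5)·2 = -4/5.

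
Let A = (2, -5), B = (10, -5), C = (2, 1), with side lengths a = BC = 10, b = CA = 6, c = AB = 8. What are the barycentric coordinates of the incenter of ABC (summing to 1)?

(5/12, 1/4, 1/3)

The incenter has barycentric coordinates proportional to the opposite side lengths: (10 : 6 : 8).
Normalizing by 10+6+8 = 24 gives (5/12, 1/4, 1/3).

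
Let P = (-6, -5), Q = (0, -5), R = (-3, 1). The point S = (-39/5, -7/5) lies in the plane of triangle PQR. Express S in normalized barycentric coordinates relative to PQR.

(1, -3/5, 3/5)

Signed area of the reference triangle: [PQR] = ½·((-6)·(-5−1) + 0·(1−(-5)) + (-3)·(-5−(-5))) = ½·(36 + 0 + 0) = 18.
[SQR] = ½·((-39/5)·(-5−1) + 0·(1−(-7/5)) + (-3)·(-7/5−(-5))) = ½·(234/5 + 0 − 54/5) = 18, so the P-coordinate is 18/18 = 1.
[PSR] = ½·((-6)·(-7/5−1) + (-39/5)·(1−(-5)) + (-3)·(-5−(-7/5))) = ½·(72/5 − 234/5 + 54/5) = -54/5, so the Q-coordinate is -3/5.
[PQS] = ½·((-6)·(-5−(-7/5)) + 0·(-7/5−(-5)) + (-39/5)·(-5−(-5))) = ½·(108/5 + 0 + 0) = 54/5, so the R-coordinate is 3/5.
Check: 1 − 3/5 + 3/5 = 1.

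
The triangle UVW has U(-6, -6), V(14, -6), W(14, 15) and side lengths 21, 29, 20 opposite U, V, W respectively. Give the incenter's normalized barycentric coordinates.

(3/10, 29/70, 2/7)

The incenter has barycentric coordinates proportional to the opposite side lengths: (21 : 29 : 20).
Normalizing by 21+29+20 = 70 gives (3/10, 29/70, 2/7).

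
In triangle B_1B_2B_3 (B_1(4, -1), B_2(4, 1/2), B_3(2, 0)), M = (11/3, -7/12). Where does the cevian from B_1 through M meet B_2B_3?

Barycentric coordinates of M with respect to B_1B_2B_3: (2/3, 1/6, 1/6).
On side B_2B_3 the B_1-coordinate is zero; dropping M's B_1-weight 2/3 and renormalizing the remaining 1/6 : 1/6 gives weights 1/2, 1/2 on B_2, B_3.
N = (1/2)·(4, 1/2) + (1/2)·(2, 0) = (3, 1/4).

(3, 1/4)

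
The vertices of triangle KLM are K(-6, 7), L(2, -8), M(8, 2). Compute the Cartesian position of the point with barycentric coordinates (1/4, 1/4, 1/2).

(3, 3/4)

N = (1/4)·K + (1/4)·L + (1/2)·M.
x-coordinate: (1/4)·(-6) + (1/4)·2 + (1/2)·8 = 3.
y-coordinate: (1/4)·7 + (1/4)·(-8) + (1/2)·2 = 3/4.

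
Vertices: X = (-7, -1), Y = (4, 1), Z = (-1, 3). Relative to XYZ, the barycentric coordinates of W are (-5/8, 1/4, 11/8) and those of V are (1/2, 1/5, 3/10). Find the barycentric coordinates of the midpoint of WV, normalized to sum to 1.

(-1/16, 9/40, 67/80)

Since both coordinate triples sum to 1, the midpoint's barycentrics are the componentwise average.
(-5/8+1/2)/2 = -1/16; similarly 9/40 and 67/80.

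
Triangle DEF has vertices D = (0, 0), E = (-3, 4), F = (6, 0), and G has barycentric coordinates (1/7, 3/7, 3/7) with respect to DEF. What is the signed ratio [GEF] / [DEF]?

1/7

The signed ratio [GEF]/[DEF] equals the barycentric coordinate of G at vertex D, which is 1/7.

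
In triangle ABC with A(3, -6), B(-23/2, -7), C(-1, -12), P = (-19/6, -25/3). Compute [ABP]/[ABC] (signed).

[ABC] = ½·(3·(-7−(-12)) + (-23/2)·(-12−(-6)) + (-1)·(-6−(-7))) = ½·(15 + 69 − 1) = 83/2.
[ABP] = ½·(3·(-7−(-25/3)) + (-23/2)·(-25/3−(-6)) + (-19/6)·(-6−(-7))) = ½·(4 + 161/6 − 19/6) = 83/6, so the ratio is (83/6)/(83/2) = 1/3.

1/3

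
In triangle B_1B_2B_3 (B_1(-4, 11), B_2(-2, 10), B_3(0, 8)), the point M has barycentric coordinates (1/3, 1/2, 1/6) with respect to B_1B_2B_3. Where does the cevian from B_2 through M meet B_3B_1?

(-8/3, 10)

Line B_2M meets B_3B_1 where the B_2-coordinate vanishes; zeroing M's B_2-weight and renormalizing leaves B_3, B_1-weights 1/6 : 1/3 → (1/3, 2/3).
So N = (1/3)·B_3 + (2/3)·B_1 = (-8/3, 10).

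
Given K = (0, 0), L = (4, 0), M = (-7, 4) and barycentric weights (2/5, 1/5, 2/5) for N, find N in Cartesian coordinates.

N = (2/5)·K + (1/5)·L + (2/5)·M.
x-coordinate: (2/5)·0 + (1/5)·4 + (2/5)·(-7) = -2.
y-coordinate: (2/5)·0 + (1/5)·0 + (2/5)·4 = 8/5.

(-2, 8/5)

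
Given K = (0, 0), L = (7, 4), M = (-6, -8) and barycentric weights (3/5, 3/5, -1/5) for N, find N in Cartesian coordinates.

(27/5, 4)

N = (3/5)·K + (3/5)·L + (-1/5)·M.
x-coordinate: (3/5)·0 + (3/5)·7 + (-1/5)·(-6) = 27/5.
y-coordinate: (3/5)·0 + (3/5)·4 + (-1/5)·(-8) = 4.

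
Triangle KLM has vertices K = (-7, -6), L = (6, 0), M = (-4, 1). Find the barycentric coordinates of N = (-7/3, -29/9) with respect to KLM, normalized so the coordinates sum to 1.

Signed area of the reference triangle: [KLM] = ½·((-7)·(0−1) + 6·(1−(-6)) + (-4)·(-6−0)) = ½·(7 + 42 + 24) = 73/2.
[NLM] = ½·((-7/3)·(0−1) + 6·(1−(-29/9)) + (-4)·(-29/9−0)) = ½·(7/3 + 76/3 + 116/9) = 365/18, so the K-coordinate is (365/18)/(73/2) = 5/9.
[KNM] = ½·((-7)·(-29/9−1) + (-7/3)·(1−(-6)) + (-4)·(-6−(-29/9))) = ½·(266/9 − 49/3 + 100/9) = 73/6, so the L-coordinate is 1/3.
[KLN] = ½·((-7)·(0−(-29/9)) + 6·(-29/9−(-6)) + (-7/3)·(-6−0)) = ½·(-203/9 + 50/3 + 14) = 73/18, so the M-coordinate is 1/9.
Check: 5/9 + 1/3 + 1/9 = 1.

(5/9, 1/3, 1/9)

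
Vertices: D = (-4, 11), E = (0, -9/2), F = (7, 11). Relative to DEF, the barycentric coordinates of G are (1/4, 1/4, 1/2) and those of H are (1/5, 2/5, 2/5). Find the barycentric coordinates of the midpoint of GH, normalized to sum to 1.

(9/40, 13/40, 9/20)

Since both coordinate triples sum to 1, the midpoint's barycentrics are the componentwise average.
(1/4+1/5)/2 = 9/40; similarly 13/40 and 9/20.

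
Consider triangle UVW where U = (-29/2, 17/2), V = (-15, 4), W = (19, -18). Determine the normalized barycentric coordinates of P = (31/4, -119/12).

Signed area of the reference triangle: [UVW] = ½·((-29/2)·(4−(-18)) + (-15)·(-18−(17/2)) + 19·(17/2−4)) = ½·(-319 + 795/2 + 171/2) = 82.
[PVW] = ½·((31/4)·(4−(-18)) + (-15)·(-18−(-119/12)) + 19·(-119/12−4)) = ½·(341/2 + 485/4 − 3173/12) = 41/3, so the U-coordinate is (41/3)/82 = 1/6.
[UPW] = ½·((-29/2)·(-119/12−(-18)) + (31/4)·(-18−(17/2)) + 19·(17/2−(-119/12))) = ½·(-2813/24 − 1643/8 + 4199/12) = 41/3, so the V-coordinate is 1/6.
[UVP] = ½·((-29/2)·(4−(-119/12)) + (-15)·(-119/12−(17/2)) + (31/4)·(17/2−4)) = ½·(-4843/24 + 1105/4 + 279/8) = 164/3, so the W-coordinate is 2/3.

(1/6, 1/6, 2/3)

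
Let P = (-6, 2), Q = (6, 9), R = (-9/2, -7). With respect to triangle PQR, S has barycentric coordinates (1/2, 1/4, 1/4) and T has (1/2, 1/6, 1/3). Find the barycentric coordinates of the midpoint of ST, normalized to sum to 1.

(1/2, 5/24, 7/24)

Since both coordinate triples sum to 1, the midpoint's barycentrics are the componentwise average.
(1/2+1/2)/2 = 1/2; similarly 5/24 and 7/24.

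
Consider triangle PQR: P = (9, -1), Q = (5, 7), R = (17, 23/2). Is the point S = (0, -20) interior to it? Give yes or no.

no

Barycentric coordinates of S: (201/76, -79/228, -74/57).
The three coordinates are positive, negative, negative; a point is interior exactly when all three are positive.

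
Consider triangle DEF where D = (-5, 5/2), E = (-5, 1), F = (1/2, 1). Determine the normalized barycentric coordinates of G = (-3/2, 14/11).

Signed area of the reference triangle: [DEF] = ½·((-5)·(1−1) + (-5)·(1−(5/2)) + (1/2)·(5/2−1)) = ½·(0 + 15/2 + 3/4) = 33/8.
[GEF] = ½·((-3/2)·(1−1) + (-5)·(1−(14/11)) + (1/2)·(14/11−1)) = ½·(0 + 15/11 + 3/22) = 3/4, so the D-coordinate is (3/4)/(33/8) = 2/11.
[DGF] = ½·((-5)·(14/11−1) + (-3/2)·(1−(5/2)) + (1/2)·(5/2−(14/11))) = ½·(-15/11 + 9/4 + 27/44) = 3/4, so the E-coordinate is 2/11.
[DEG] = ½·((-5)·(1−(14/11)) + (-5)·(14/11−(5/2)) + (-3/2)·(5/2−1)) = ½·(15/11 + 135/22 − 9/4) = 21/8, so the F-coordinate is 7/11.
Check: 2/11 + 2/11 + 7/11 = 1.

(2/11, 2/11, 7/11)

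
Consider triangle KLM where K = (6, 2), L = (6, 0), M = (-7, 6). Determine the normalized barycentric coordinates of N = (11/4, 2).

(1/4, 1/2, 1/4)

Signed area of the reference triangle: [KLM] = ½·(6·(0−6) + 6·(6−2) + (-7)·(2−0)) = ½·(-36 + 24 − 14) = -13.
[NLM] = ½·((11/4)·(0−6) + 6·(6−2) + (-7)·(2−0)) = ½·(-33/2 + 24 − 14) = -13/4, so the K-coordinate is (-13/4)/(-13) = 1/4.
[KNM] = ½·(6·(2−6) + (11/4)·(6−2) + (-7)·(2−2)) = ½·(-24 + 11 + 0) = -13/2, so the L-coordinate is 1/2.
[KLN] = ½·(6·(0−2) + 6·(2−2) + (11/4)·(2−0)) = ½·(-12 + 0 + 11/2) = -13/4, so the M-coordinate is 1/4.
Check: 1/4 + 1/2 + 1/4 = 1.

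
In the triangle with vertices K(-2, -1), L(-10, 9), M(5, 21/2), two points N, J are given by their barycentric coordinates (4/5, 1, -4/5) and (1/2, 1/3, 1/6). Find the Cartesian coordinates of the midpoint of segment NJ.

Barycentric coordinates of the midpoint are the average: (13/20, 2/3, -19/60).
Converting: (13/20)·K + (2/3)·L + (-19/60)·M = (-191/20, 81/40).

(-191/20, 81/40)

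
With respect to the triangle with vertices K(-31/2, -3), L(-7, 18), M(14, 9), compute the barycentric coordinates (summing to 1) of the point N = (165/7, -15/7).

Signed area of the reference triangle: [KLM] = ½·((-31/2)·(18−9) + (-7)·(9−(-3)) + 14·(-3−18)) = ½·(-279/2 − 84 − 294) = -1035/4.
[NLM] = ½·((165/7)·(18−9) + (-7)·(9−(-15/7)) + 14·(-15/7−18)) = ½·(1485/7 − 78 − 282) = -1035/14, so the K-coordinate is (-1035/14)/(-1035/4) = 2/7.
[KNM] = ½·((-31/2)·(-15/7−9) + (165/7)·(9−(-3)) + 14·(-3−(-15/7))) = ½·(1209/7 + 1980/7 − 12) = 3105/14, so the L-coordinate is -6/7.
[KLN] = ½·((-31/2)·(18−(-15/7)) + (-7)·(-15/7−(-3)) + (165/7)·(-3−18)) = ½·(-4371/14 − 6 − 495) = -11385/28, so the M-coordinate is 11/7.
Check: 2/7 − 6/7 + 11/7 = 1.

(2/7, -6/7, 11/7)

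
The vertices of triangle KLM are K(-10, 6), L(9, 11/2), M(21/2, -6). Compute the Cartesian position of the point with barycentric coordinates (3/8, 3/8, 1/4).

(9/4, 45/16)

N = (3/8)·K + (3/8)·L + (1/4)·M.
x-coordinate: (3/8)·(-10) + (3/8)·9 + (1/4)·(21/2) = 9/4.
y-coordinate: (3/8)·6 + (3/8)·(11/2) + (1/4)·(-6) = 45/16.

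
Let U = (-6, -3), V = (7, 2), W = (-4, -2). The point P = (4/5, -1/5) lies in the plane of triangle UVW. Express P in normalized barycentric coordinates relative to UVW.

Signed area of the reference triangle: [UVW] = ½·((-6)·(2−(-2)) + 7·(-2−(-3)) + (-4)·(-3−2)) = ½·(-24 + 7 + 20) = 3/2.
[PVW] = ½·((4/5)·(2−(-2)) + 7·(-2−(-1/5)) + (-4)·(-1/5−2)) = ½·(16/5 − 63/5 + 44/5) = -3/10, so the U-coordinate is (-3/10)/(3/2) = -1/5.
[UPW] = ½·((-6)·(-1/5−(-2)) + (4/5)·(-2−(-3)) + (-4)·(-3−(-1/5))) = ½·(-54/5 + 4/5 + 56/5) = 3/5, so the V-coordinate is 2/5.
[UVP] = ½·((-6)·(2−(-1/5)) + 7·(-1/5−(-3)) + (4/5)·(-3−2)) = ½·(-66/5 + 98/5 − 4) = 6/5, so the W-coordinate is 4/5.

(-1/5, 2/5, 4/5)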